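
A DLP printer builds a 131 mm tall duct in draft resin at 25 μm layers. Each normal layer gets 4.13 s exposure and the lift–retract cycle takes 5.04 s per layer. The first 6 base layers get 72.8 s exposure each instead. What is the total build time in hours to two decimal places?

13.46 hours

Number of layers: 131 / 0.025 → 5240 (rounded up).
Burn-in layers = 6 × (72.8 + 5.04) = 467.04 s.
Regular layers = 5234 × (4.13 + 5.04) = 47995.78 s.
Total = 467.04 + 47995.78 = 48462.82 s = 13.46 hours.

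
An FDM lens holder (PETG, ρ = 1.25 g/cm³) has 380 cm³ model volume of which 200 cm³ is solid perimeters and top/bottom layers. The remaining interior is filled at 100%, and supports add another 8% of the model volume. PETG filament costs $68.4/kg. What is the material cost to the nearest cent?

Volume inside the shell: 380 − 200 → 180 cm³.
Infill deposited = 1.00 × 180 = 180 cm³.
Support = 0.08 × 380 = 30.4 cm³.
Total printed volume = 200 + 180 + 30.4, so 410.4 cm³.
Mass = 410.4 × 1.25, so 513 g.
At $68.4/kg: 513/1000 × 68.4 = $35.09.

$35.09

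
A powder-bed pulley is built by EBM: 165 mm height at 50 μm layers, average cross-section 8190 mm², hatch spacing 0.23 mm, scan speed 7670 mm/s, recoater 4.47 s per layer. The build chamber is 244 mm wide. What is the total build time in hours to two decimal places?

Layer count = ceil(165 / 0.05) = 3300.
Per-layer scan distance: 8190 / 0.23 → 35608.7 mm.
Beam time per layer: 35608.7 / 7670 → 4.6426 s.
Time per layer: 4.6426 + 4.47 → 9.1126 s.
Build time = 3300 × 9.1126 = 30071.58 s = 8.35 hours.

8.35 hours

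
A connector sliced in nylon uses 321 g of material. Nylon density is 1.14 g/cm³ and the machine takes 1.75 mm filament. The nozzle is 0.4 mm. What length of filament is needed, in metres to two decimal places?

Extruded volume: 321/1.14 = 281.5789 cm³ (281578.9 mm³).
A = π r² = π × 0.875² = 2.4053 mm².
Length = 281578.9 / 2.4053 = 117066.02 mm = 117.07 m.

117.07 m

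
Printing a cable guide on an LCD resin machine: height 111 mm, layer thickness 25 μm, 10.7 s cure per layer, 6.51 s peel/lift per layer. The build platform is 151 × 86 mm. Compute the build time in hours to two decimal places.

Layer count = ceil(111 / 0.025) = 4440.
Each layer takes = 10.7 + 6.51 = 17.21 s.
Build time: 4440 × 17.21 s = 76412.4 s, i.e. 21.23 hours.

21.23 hours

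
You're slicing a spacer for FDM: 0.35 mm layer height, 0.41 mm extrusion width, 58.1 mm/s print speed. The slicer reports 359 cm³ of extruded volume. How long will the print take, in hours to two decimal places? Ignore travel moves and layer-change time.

11.96 hours

Line area = 0.35 × 0.41 = 0.1435 mm².
Total extruded path = 359000/0.1435 = 2501742.2 mm.
Time extruding = 2501742.2 / 58.1 = 43059.2 s.
In the requested units: 43059.2 s = 11.96 hours.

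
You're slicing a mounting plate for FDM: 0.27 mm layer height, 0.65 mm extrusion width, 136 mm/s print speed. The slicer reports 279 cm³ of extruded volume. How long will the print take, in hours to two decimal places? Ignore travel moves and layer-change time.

Bead cross-section = 0.27 × 0.65, so 0.1755 mm².
Toolpath length = 279 cm³ / 0.1755 mm² = 279000 / 0.1755 = 1589743.6 mm.
Print-move time = 1589743.6 / 136 = 11689.3 s.
11689.3 s = 3.25 hours.

3.25 hours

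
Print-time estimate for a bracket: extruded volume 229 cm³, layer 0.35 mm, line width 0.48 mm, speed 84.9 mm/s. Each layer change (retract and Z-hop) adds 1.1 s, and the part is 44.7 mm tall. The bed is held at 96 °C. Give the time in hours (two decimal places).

4.50 hours

Line area = 0.35 × 0.48 = 0.168 mm².
Toolpath length = 229 cm³ / 0.168 mm² = 229000 / 0.168 = 1363095.2 mm.
Extrusion time: 1363095.2 / 84.9 → 16055.3 s.
Number of layers: 44.7 / 0.35 → 128 (rounded up).
Layer-change overhead = 128 × 1.1, so 140.8 s.
Total = 16055.3 + 140.8 = 16196.1 s = 4.50 hours.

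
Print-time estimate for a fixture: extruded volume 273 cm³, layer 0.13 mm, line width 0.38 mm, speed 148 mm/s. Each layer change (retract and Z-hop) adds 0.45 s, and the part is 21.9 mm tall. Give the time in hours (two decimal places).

10.39 hours

Bead cross-section = 0.13 × 0.38, so 0.0494 mm².
Path length: 273000 mm³ / 0.0494 mm² → 5526315.8 mm.
Print-move time = 5526315.8 / 148 = 37340 s.
Number of layers: 21.9 / 0.13 → 169 (rounded up).
Z-hop total: 169 × 0.45 → 76.05 s.
Altogether 37340 + 76.05 = 37416.05 s, i.e. 10.39 hours.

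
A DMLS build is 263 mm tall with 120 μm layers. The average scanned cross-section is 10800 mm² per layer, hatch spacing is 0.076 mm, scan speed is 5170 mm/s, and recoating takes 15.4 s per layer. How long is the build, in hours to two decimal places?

Layers = ⌈263/0.12⌉ = 2192.
Per-layer scan distance = 10800 / 0.076 = 142105.3 mm.
Laser time per layer = 142105.3 / 5170, so 27.4865 s.
Per-layer time = 27.4865 + 15.4 = 42.8865 s.
2192 layers × 42.8865 s/layer = 94007.208 s, i.e. 26.11 hours.

26.11 hours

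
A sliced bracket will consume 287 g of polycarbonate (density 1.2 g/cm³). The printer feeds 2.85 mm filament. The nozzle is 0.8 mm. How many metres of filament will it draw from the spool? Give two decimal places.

37.49 m

Extruded volume: 287/1.2 = 239.1667 cm³ (239166.7 mm³).
A = π r² = π × 1.425² = 6.3794 mm².
L = V/A = 239166.7/6.3794 = 37490.47 mm → 37.49 m.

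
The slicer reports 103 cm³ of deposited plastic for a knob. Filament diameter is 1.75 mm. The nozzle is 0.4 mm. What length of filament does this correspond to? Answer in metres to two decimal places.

42.82 m

Filament cross-section = π × (1.75/2)² = 2.4053 mm².
Length = 103 cm³ / 2.4053 mm² = 103000 / 2.4053 = 42822.1 mm = 42.82 m.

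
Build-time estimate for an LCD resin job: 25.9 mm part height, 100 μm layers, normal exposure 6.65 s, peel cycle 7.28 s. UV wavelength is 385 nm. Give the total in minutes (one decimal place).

60.1 minutes

Number of layers: 25.9 / 0.1 → 259 (rounded up).
Per-layer time = 6.65 + 7.28, so 13.93 s.
Total = 259 × 13.93 = 3607.87 s = 60.1 minutes.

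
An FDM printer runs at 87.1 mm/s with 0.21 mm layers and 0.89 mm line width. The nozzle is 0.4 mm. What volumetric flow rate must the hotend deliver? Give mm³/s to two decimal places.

Extrusion cross-section = 0.21 × 0.89 = 0.1869 mm².
Volumetric flow = 87.1 × 0.1869 = 16.28 mm³/s.

16.28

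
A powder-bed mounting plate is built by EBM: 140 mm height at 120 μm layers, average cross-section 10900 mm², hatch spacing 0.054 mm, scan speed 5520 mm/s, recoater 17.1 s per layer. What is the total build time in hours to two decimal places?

17.40 hours

Layer count = ceil(140 / 0.12) = 1167.
Scan path per layer = 10900 / 0.054 = 201851.9 mm.
Beam time per layer: 201851.9 / 5520 → 36.5674 s.
Layer cycle: 36.5674 + 17.1 → 53.6674 s.
1167 layers × 53.6674 s/layer = 62629.8558 s, i.e. 17.40 hours.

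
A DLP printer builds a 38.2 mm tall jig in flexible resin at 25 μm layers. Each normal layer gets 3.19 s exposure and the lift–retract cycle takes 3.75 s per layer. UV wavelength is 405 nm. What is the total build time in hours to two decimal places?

Layers = ⌈38.2/0.025⌉ = 1528.
Each layer takes = 3.19 + 3.75 = 6.94 s.
Total = 1528 × 6.94 = 10604.32 s = 2.95 hours.

2.95 hours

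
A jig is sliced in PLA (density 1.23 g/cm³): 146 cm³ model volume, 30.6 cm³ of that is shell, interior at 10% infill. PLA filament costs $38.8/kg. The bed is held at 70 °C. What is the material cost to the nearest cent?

Volume inside the shell = 146 − 30.6 = 115.4 cm³.
Deposited infill: 0.10 × 115.4 → 11.54 cm³.
Deposited volume = 30.6 + 11.54, so 42.14 cm³.
Mass = 42.14 × 1.23, so 51.8322 g.
At $38.8/kg: 51.8322/1000 × 38.8 = $2.01.

$2.01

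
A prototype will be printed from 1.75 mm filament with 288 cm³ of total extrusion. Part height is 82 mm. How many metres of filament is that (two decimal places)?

119.74 m

Cross-section of 1.75 mm filament: π·(1.75/2)² = 2.4053 mm².
Length = 288 cm³ / 2.4053 mm² = 288000 / 2.4053 = 119735.58 mm = 119.74 m.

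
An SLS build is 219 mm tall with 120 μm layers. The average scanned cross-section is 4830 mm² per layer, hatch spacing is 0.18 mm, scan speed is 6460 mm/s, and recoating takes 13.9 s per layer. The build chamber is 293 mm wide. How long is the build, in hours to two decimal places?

Layers = ⌈219/0.12⌉ = 1825.
Scan path per layer: 4830 / 0.18 → 26833.3 mm.
Laser time per layer = 26833.3 / 6460, so 4.1538 s.
Per-layer time = 4.1538 + 13.9, so 18.0538 s.
1825 layers × 18.0538 s/layer = 32948.185 s, i.e. 9.15 hours.

9.15 hours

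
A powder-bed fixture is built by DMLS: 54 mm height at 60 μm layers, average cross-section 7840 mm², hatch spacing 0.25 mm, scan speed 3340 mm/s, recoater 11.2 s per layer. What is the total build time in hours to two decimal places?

Layer count = ceil(54 / 0.06) = 900.
Hatch length per layer = 7840 / 0.25, so 31360 mm.
Scan time per layer = 31360 / 3340, so 9.3892 s.
Layer cycle = 9.3892 + 11.2 = 20.5892 s.
Build time = 900 × 20.5892 = 18530.28 s = 5.15 hours.

5.15 hours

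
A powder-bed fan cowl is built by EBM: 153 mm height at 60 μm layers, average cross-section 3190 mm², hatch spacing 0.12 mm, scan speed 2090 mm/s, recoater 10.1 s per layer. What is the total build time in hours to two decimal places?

Layers = ⌈153/0.06⌉ = 2550.
Hatch length per layer = 3190 / 0.12, so 26583.3 mm.
Per-layer scan time: 26583.3 / 2090 → 12.7193 s.
Time per layer = 12.7193 + 10.1, so 22.8193 s.
Build time = 2550 × 22.8193 = 58189.215 s = 16.16 hours.

16.16 hours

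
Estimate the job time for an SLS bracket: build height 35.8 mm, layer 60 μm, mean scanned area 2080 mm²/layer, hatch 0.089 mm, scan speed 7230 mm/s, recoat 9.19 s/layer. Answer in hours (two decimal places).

Number of layers: 35.8 / 0.06 → 597 (rounded up).
Hatch length per layer = 2080 / 0.089 = 23370.8 mm.
Laser time per layer = 23370.8 / 7230, so 3.2325 s.
Time per layer: 3.2325 + 9.19 → 12.4225 s.
Build time = 597 × 12.4225 = 7416.2325 s = 2.06 hours.

2.06 hours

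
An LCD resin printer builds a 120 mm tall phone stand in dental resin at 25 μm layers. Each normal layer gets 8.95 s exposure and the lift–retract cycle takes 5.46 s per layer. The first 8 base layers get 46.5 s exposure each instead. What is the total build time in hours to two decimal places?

19.30 hours

Number of layers: 120 / 0.025 → 4800 (rounded up).
Burn-in layers: 8 × (46.5 + 5.46) → 415.68 s.
Normal layers = 4792 × (8.95 + 5.46), so 69052.72 s.
Total = 415.68 + 69052.72 = 69468.4 s = 19.30 hours.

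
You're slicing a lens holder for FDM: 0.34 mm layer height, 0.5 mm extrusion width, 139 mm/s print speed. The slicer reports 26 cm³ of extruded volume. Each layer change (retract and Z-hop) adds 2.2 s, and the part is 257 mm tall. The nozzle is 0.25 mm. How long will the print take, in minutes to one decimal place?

Bead cross-section = 0.34 × 0.5 = 0.17 mm².
Toolpath length = 26 cm³ / 0.17 mm² = 26000 / 0.17 = 152941.2 mm.
Print-move time = 152941.2 / 139 = 1100.3 s.
Layers = ⌈257/0.34⌉ = 756.
Non-print overhead = 756 × 2.2, so 1663.2 s.
Altogether 1100.3 + 1663.2 = 2763.5 s, i.e. 46.1 minutes.

46.1 minutes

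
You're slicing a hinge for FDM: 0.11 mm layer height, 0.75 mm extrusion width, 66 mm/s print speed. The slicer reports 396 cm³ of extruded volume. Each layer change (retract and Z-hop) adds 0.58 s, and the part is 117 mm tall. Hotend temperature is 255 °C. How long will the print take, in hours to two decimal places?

Bead cross-section: 0.11 × 0.75 → 0.0825 mm².
Toolpath length = 396 cm³ / 0.0825 mm² = 396000 / 0.0825 = 4800000 mm.
Print-move time: 4800000 / 66 → 72727.3 s.
Layers = ⌈117/0.11⌉ = 1064.
Z-hop total = 1064 × 0.58, so 617.12 s.
Altogether 72727.3 + 617.12 = 73344.42 s, i.e. 20.37 hours.

20.37 hours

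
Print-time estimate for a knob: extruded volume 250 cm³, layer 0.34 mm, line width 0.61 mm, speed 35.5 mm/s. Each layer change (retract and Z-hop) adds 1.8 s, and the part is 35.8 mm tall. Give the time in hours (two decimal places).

9.48 hours

Line area: 0.34 × 0.61 → 0.2074 mm².
Total extruded path = 250000/0.2074 = 1205400.2 mm.
Time extruding: 1205400.2 / 35.5 → 33954.9 s.
Layer count = ceil(35.8 / 0.34) = 106.
Z-hop total = 106 × 1.8, so 190.8 s.
Altogether 33954.9 + 190.8 = 34145.7 s, i.e. 9.48 hours.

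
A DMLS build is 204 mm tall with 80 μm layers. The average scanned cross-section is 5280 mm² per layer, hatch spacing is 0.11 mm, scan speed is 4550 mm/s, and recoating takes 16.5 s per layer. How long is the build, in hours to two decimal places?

19.16 hours

Layer count = ceil(204 / 0.08) = 2550.
Per-layer scan distance: 5280 / 0.11 → 48000 mm.
Scan time per layer = 48000 / 4550, so 10.5495 s.
Time per layer = 10.5495 + 16.5 = 27.0495 s.
Total: 2550 × 27.0495 s = 68976.225 s → 19.16 hours.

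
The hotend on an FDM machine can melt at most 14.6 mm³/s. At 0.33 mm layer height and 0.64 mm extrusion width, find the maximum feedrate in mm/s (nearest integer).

Bead cross-section = 0.33 × 0.64 = 0.2112 mm².
v_max = Q/A = 14.6/0.2112 = 69.13 mm/s → 69 mm/s.

69 mm/s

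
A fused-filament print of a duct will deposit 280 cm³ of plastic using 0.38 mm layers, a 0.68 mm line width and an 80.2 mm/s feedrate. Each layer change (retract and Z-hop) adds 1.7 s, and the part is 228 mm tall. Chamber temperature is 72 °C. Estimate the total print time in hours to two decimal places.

4.04 hours

Line area = 0.38 × 0.68 = 0.2584 mm².
Total extruded path = 280000/0.2584 = 1083591.3 mm.
Extrusion time = 1083591.3 / 80.2, so 13511.1 s.
Layer count = ceil(228 / 0.38) = 600.
Layer-change overhead = 600 × 1.7 = 1020 s.
Altogether 13511.1 + 1020 = 14531.1 s, i.e. 4.04 hours.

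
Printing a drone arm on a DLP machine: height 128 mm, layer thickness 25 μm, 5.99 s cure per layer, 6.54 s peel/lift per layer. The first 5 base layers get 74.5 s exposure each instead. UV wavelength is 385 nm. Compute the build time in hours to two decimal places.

17.92 hours

Layers = ⌈128/0.025⌉ = 5120.
Bottom layers = 5 × (74.5 + 6.54), so 405.2 s.
Normal layers: 5115 × (5.99 + 6.54) → 64090.95 s.
Sum: 405.2 + 64090.95 = 64496.15 s → 17.92 hours.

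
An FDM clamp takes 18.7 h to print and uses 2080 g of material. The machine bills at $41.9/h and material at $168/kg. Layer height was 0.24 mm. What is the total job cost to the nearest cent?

$1132.97

Machine-time cost = 41.9 × 18.7, so $783.53.
Material charge: 168 × 2080/1000 → $349.44.
Total = 783.53 + 349.44 = $1132.97.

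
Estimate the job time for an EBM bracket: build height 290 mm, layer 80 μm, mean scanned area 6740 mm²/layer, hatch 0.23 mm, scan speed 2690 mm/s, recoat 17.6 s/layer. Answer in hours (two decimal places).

28.69 hours

Layer count = ceil(290 / 0.08) = 3625.
Per-layer scan distance = 6740 / 0.23, so 29304.3 mm.
Scan time per layer: 29304.3 / 2690 → 10.8938 s.
Per-layer time: 10.8938 + 17.6 → 28.4938 s.
3625 layers × 28.4938 s/layer = 103290.025 s, i.e. 28.69 hours.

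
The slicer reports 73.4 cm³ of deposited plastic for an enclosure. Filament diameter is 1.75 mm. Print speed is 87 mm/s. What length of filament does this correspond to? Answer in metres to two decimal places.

Filament cross-section = π × (1.75/2)² = 2.4053 mm².
Length = 73.4 cm³ / 2.4053 mm² = 73400 / 2.4053 = 30515.94 mm = 30.52 m.

30.52 m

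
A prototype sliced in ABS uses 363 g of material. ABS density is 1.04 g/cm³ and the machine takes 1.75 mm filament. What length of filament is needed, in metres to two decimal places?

Extruded volume: 363/1.04 = 349.0385 cm³ (349038.5 mm³).
Filament cross-section = π × (1.75/2)² = 2.4053 mm².
L = V/A = 349038.5/2.4053 = 145112.25 mm → 145.11 m.

145.11 m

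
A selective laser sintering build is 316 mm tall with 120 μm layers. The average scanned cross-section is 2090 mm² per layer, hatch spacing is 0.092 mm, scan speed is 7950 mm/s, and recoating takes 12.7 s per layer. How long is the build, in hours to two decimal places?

Layers = ⌈316/0.12⌉ = 2634.
Per-layer scan distance: 2090 / 0.092 → 22717.4 mm.
Scan time per layer: 22717.4 / 7950 → 2.8575 s.
Time per layer = 2.8575 + 12.7, so 15.5575 s.
Total: 2634 × 15.5575 s = 40978.455 s → 11.38 hours.

11.38 hours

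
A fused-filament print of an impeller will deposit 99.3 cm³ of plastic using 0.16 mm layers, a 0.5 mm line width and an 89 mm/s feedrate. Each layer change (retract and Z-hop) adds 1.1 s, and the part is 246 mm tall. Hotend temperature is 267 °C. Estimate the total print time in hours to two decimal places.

4.34 hours

Bead cross-section = 0.16 × 0.5, so 0.08 mm².
Path length: 99300 mm³ / 0.08 mm² → 1241250 mm.
Time extruding: 1241250 / 89 → 13946.6 s.
Layers = ⌈246/0.16⌉ = 1538.
Non-print overhead = 1538 × 1.1, so 1691.8 s.
Altogether 13946.6 + 1691.8 = 15638.4 s, i.e. 4.34 hours.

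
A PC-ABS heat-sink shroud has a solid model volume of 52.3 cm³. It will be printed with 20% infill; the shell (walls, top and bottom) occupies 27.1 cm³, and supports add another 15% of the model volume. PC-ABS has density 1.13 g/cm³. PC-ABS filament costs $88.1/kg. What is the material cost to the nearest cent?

Volume inside the shell: 52.3 − 27.1 → 25.2 cm³.
Infill deposited = 0.20 × 25.2, so 5.04 cm³.
Support = 0.15 × 52.3, so 7.845 cm³.
Total extruded = 27.1 + 5.04 + 7.845 = 39.985 cm³.
Mass = 39.985 × 1.13 = 45.18305 g.
At $88.1/kg: 45.18305/1000 × 88.1 = $3.98.

$3.98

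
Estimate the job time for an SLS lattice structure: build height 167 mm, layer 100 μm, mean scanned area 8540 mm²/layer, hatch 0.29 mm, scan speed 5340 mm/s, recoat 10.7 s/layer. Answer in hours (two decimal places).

7.52 hours

Layer count = ceil(167 / 0.1) = 1670.
Per-layer scan distance: 8540 / 0.29 → 29448.3 mm.
Laser time per layer = 29448.3 / 5340 = 5.5147 s.
Time per layer = 5.5147 + 10.7, so 16.2147 s.
Total: 1670 × 16.2147 s = 27078.549 s → 7.52 hours.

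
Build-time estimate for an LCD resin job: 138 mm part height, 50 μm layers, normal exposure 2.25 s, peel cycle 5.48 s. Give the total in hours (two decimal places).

Layer count = ceil(138 / 0.05) = 2760.
Cycle time = 2.25 + 5.48, so 7.73 s.
Total = 2760 × 7.73 = 21334.8 s = 5.93 hours.

5.93 hours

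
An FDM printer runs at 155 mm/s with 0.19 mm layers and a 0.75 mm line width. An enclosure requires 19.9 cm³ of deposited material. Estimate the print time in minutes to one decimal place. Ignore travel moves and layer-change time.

15.0 minutes

Line area = 0.19 × 0.75, so 0.1425 mm².
Toolpath length = 19.9 cm³ / 0.1425 mm² = 19900 / 0.1425 = 139649.1 mm.
Extrusion time = 139649.1 / 155 = 901 s.
Converting: 901 s = 15.0 minutes.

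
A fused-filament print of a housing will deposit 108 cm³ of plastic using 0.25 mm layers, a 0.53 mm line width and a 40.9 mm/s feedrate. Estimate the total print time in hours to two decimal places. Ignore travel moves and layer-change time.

Bead cross-section = 0.25 × 0.53 = 0.1325 mm².
Path length: 108000 mm³ / 0.1325 mm² → 815094.3 mm.
Time extruding = 815094.3 / 40.9, so 19929 s.
19929 s = 5.54 hours.

5.54 hours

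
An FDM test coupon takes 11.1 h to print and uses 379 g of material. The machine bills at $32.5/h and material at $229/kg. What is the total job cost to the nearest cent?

Time charge: 32.5 × 11.1 → $360.75.
Material charge: 229 × 379/1000 → $86.791.
Total = 360.75 + 86.791 = 447.541 ≈ $447.54.

$447.54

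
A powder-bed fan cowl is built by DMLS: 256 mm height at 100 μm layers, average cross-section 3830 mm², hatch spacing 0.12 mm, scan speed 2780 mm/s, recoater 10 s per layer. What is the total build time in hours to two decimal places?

15.28 hours

Layer count = ceil(256 / 0.1) = 2560.
Per-layer scan distance: 3830 / 0.12 → 31916.7 mm.
Per-layer scan time: 31916.7 / 2780 → 11.4808 s.
Time per layer: 11.4808 + 10 → 21.4808 s.
2560 layers × 21.4808 s/layer = 54990.848 s, i.e. 15.28 hours.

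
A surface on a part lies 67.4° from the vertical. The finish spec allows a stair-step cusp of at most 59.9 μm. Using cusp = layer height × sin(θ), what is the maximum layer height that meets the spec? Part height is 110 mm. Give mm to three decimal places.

sin(67.4°) = 0.9232; t_max = 0.0599/0.9232 = 0.065 mm.

0.065 mm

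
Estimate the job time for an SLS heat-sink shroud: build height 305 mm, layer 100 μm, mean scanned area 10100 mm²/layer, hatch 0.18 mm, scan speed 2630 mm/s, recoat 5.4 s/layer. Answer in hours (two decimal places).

22.65 hours

Number of layers: 305 / 0.1 → 3050 (rounded up).
Scan path per layer: 10100 / 0.18 → 56111.1 mm.
Scan time per layer: 56111.1 / 2630 → 21.335 s.
Time per layer: 21.335 + 5.4 → 26.735 s.
Build time = 3050 × 26.735 = 81541.75 s = 22.65 hours.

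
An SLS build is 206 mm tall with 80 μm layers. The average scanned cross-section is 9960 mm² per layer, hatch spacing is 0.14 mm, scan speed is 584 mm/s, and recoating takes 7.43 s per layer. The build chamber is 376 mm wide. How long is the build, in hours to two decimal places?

92.45 hours

Layer count = ceil(206 / 0.08) = 2575.
Per-layer scan distance = 9960 / 0.14 = 71142.9 mm.
Per-layer scan time = 71142.9 / 584, so 121.82 s.
Layer cycle = 121.82 + 7.43 = 129.25 s.
Build time = 2575 × 129.25 = 332818.75 s = 92.45 hours.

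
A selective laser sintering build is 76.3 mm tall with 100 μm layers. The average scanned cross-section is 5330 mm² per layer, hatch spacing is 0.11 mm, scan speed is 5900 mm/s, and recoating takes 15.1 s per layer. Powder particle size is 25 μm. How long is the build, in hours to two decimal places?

4.94 hours

Layer count = ceil(76.3 / 0.1) = 763.
Hatch length per layer = 5330 / 0.11, so 48454.5 mm.
Scan time per layer = 48454.5 / 5900 = 8.2126 s.
Time per layer = 8.2126 + 15.1 = 23.3126 s.
763 layers × 23.3126 s/layer = 17787.5138 s, i.e. 4.94 hours.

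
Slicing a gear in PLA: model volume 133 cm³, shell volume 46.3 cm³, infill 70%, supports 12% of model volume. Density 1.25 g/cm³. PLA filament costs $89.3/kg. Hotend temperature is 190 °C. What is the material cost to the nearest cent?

Interior volume = 133 − 46.3, so 86.7 cm³.
Infill deposited = 0.70 × 86.7, so 60.69 cm³.
Support = 0.12 × 133, so 15.96 cm³.
Total printed volume = 46.3 + 60.69 + 15.96 = 122.95 cm³.
Mass = 122.95 × 1.25 = 153.6875 g.
Cost = 153.6875 g / 1000 × $89.3/kg = $13.72.

$13.72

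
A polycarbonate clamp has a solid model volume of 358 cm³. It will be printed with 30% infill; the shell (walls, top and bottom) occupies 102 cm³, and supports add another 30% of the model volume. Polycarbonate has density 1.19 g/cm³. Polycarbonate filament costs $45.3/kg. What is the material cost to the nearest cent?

Volume inside the shell = 358 − 102 = 256 cm³.
Infill deposited: 0.30 × 256 → 76.8 cm³.
Support = 0.30 × 358, so 107.4 cm³.
Total extruded = 102 + 76.8 + 107.4 = 286.2 cm³.
Mass: 286.2 × 1.19 → 340.578 g.
Cost = 340.578 g / 1000 × $45.3/kg = $15.43.

$15.43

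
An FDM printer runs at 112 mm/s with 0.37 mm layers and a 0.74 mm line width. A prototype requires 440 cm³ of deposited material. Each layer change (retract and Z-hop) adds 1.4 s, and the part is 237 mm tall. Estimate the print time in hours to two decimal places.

Extrusion cross-section = 0.37 × 0.74 = 0.2738 mm².
Path length: 440000 mm³ / 0.2738 mm² → 1607012.4 mm.
Extrusion time = 1607012.4 / 112, so 14348.3 s.
Number of layers: 237 / 0.37 → 641 (rounded up).
Non-print overhead = 641 × 1.4 = 897.4 s.
Total = 14348.3 + 897.4 = 15245.7 s = 4.23 hours.

4.23 hours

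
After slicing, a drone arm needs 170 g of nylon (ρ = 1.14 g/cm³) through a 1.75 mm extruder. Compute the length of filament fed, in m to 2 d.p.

Volume = 170 g / 1.14 g·cm⁻³ = 149.1228 cm³ = 149122.8 mm³.
A = π r² = π × 0.875² = 2.4053 mm².
Length = 149122.8 / 2.4053 = 61997.59 mm = 62.00 m.

62.00 m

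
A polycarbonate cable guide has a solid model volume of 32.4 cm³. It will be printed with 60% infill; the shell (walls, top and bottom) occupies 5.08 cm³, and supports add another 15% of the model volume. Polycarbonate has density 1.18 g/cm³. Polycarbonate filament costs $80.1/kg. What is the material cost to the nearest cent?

$2.49

Infill region: 32.4 − 5.08 → 27.32 cm³.
Infill volume: 0.60 × 27.32 → 16.392 cm³.
Support = 0.15 × 32.4 = 4.86 cm³.
Total printed volume: 5.08 + 16.392 + 4.86 → 26.332 cm³.
Mass = 26.332 × 1.18 = 31.07176 g.
Cost = 31.07176 g / 1000 × $80.1/kg = $2.49.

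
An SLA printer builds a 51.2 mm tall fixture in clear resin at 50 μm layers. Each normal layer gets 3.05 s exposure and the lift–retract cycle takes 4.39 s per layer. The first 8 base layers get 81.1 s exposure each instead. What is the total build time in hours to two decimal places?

Number of layers: 51.2 / 0.05 → 1024 (rounded up).
Base layers: 8 × (81.1 + 4.39) → 683.92 s.
Normal layers = 1016 × (3.05 + 4.39), so 7559.04 s.
Total = 683.92 + 7559.04 = 8242.96 s = 2.29 hours.

2.29 hours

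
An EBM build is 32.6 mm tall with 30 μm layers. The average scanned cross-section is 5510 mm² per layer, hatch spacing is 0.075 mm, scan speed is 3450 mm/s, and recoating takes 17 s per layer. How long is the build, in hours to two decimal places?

11.56 hours

Number of layers: 32.6 / 0.03 → 1087 (rounded up).
Scan path per layer: 5510 / 0.075 → 73466.7 mm.
Scan time per layer = 73466.7 / 3450, so 21.2947 s.
Per-layer time: 21.2947 + 17 → 38.2947 s.
Build time = 1087 × 38.2947 = 41626.3389 s = 11.56 hours.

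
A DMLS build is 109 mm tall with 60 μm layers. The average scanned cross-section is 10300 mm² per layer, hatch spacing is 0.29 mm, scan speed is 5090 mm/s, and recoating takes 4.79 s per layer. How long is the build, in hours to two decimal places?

Number of layers: 109 / 0.06 → 1817 (rounded up).
Hatch length per layer = 10300 / 0.29 = 35517.2 mm.
Scan time per layer: 35517.2 / 5090 → 6.9778 s.
Per-layer time: 6.9778 + 4.79 → 11.7678 s.
Total: 1817 × 11.7678 s = 21382.0926 s → 5.94 hours.

5.94 hours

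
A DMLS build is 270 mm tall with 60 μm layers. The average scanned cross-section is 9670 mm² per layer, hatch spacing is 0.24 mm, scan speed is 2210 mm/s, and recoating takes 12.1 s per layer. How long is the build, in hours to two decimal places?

37.91 hours

Layer count = ceil(270 / 0.06) = 4500.
Per-layer scan distance: 9670 / 0.24 → 40291.7 mm.
Per-layer scan time = 40291.7 / 2210 = 18.2315 s.
Layer cycle: 18.2315 + 12.1 → 30.3315 s.
Total: 4500 × 30.3315 s = 136491.75 s → 37.91 hours.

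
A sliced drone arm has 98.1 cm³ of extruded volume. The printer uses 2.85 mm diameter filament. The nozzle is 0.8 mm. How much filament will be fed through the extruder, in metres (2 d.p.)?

15.38 m

A = π r² = π × 1.425² = 6.3794 mm².
L = 98100 mm³ / 6.3794 mm² = 15377.62 mm, i.e. 15.38 m.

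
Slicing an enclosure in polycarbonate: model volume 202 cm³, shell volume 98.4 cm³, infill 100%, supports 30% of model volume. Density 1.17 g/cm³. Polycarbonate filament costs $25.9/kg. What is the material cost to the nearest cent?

$7.96

Infill region = 202 − 98.4, so 103.6 cm³.
Infill deposited = 1.00 × 103.6, so 103.6 cm³.
Support: 0.30 × 202 → 60.6 cm³.
Total extruded = 98.4 + 103.6 + 60.6 = 262.6 cm³.
Mass = 262.6 × 1.17, so 307.242 g.
At $25.9/kg: 307.242/1000 × 25.9 = $7.96.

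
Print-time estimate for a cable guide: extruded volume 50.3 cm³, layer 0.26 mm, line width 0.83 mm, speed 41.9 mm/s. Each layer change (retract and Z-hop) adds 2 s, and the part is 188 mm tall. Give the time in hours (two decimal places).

1.95 hours

Line area = 0.26 × 0.83 = 0.2158 mm².
Path length: 50300 mm³ / 0.2158 mm² → 233086.2 mm.
Print-move time = 233086.2 / 41.9 = 5562.9 s.
Layer count = ceil(188 / 0.26) = 724.
Non-print overhead = 724 × 2, so 1448 s.
Total = 5562.9 + 1448 = 7010.9 s = 1.95 hours.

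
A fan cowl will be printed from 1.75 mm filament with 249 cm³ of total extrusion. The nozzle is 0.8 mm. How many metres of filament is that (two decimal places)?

103.52 m

Cross-section of 1.75 mm filament: π·(1.75/2)² = 2.4053 mm².
L = 249000 mm³ / 2.4053 mm² = 103521.39 mm, i.e. 103.52 m.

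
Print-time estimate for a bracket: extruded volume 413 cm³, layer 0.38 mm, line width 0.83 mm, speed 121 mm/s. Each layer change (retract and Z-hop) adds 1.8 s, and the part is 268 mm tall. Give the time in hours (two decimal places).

3.36 hours

Line area = 0.38 × 0.83, so 0.3154 mm².
Total extruded path = 413000/0.3154 = 1309448.3 mm.
Extrusion time = 1309448.3 / 121 = 10821.9 s.
Layer count = ceil(268 / 0.38) = 706.
Z-hop total: 706 × 1.8 → 1270.8 s.
Altogether 10821.9 + 1270.8 = 12092.7 s, i.e. 3.36 hours.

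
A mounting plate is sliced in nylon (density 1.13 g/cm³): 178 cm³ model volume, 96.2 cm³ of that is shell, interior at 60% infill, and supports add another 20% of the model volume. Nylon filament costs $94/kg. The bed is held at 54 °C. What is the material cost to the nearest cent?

$19.21

Infill region: 178 − 96.2 → 81.8 cm³.
Infill deposited = 0.60 × 81.8, so 49.08 cm³.
Support: 0.20 × 178 → 35.6 cm³.
Total extruded = 96.2 + 49.08 + 35.6 = 180.88 cm³.
Mass: 180.88 × 1.13 → 204.3944 g.
At $94/kg: 204.3944/1000 × 94 = $19.21.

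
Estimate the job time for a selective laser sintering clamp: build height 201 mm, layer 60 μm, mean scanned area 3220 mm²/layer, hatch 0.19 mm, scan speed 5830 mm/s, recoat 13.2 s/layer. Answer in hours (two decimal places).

14.99 hours

Number of layers: 201 / 0.06 → 3350 (rounded up).
Scan path per layer: 3220 / 0.19 → 16947.4 mm.
Scan time per layer = 16947.4 / 5830 = 2.9069 s.
Layer cycle = 2.9069 + 13.2, so 16.1069 s.
Total: 3350 × 16.1069 s = 53958.115 s → 14.99 hours.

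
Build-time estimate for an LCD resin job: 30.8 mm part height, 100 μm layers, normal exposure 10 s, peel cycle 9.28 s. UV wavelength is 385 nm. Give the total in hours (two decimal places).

Layer count = ceil(30.8 / 0.1) = 308.
Per-layer time: 10 + 9.28 → 19.28 s.
Build time: 308 × 19.28 s = 5938.24 s, i.e. 1.65 hours.

1.65 hours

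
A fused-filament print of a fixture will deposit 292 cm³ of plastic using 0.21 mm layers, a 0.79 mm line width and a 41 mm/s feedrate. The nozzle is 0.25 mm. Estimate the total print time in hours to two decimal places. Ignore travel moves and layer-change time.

11.92 hours

Extrusion cross-section: 0.21 × 0.79 → 0.1659 mm².
Toolpath length = 292 cm³ / 0.1659 mm² = 292000 / 0.1659 = 1760096.4 mm.
Extrusion time = 1760096.4 / 41, so 42929.2 s.
42929.2 s = 11.92 hours.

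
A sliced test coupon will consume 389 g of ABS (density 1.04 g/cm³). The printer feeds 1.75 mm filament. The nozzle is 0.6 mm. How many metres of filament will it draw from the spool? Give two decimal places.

155.51 m

Extruded volume: 389/1.04 = 374.0385 cm³ (374038.5 mm³).
Cross-section of 1.75 mm filament: π·(1.75/2)² = 2.4053 mm².
L = V/A = 374038.5/2.4053 = 155505.97 mm → 155.51 m.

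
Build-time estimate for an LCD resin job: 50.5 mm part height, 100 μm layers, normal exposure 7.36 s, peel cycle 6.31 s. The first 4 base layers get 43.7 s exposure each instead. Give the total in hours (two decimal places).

1.96 hours

Layers = ⌈50.5/0.1⌉ = 505.
Bottom layers = 4 × (43.7 + 6.31) = 200.04 s.
Regular layers: 501 × (7.36 + 6.31) → 6848.67 s.
Sum: 200.04 + 6848.67 = 7048.71 s → 1.96 hours.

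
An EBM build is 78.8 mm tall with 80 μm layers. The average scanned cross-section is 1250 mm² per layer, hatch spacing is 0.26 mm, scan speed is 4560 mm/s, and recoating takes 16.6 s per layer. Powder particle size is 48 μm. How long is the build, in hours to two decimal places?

Layers = ⌈78.8/0.08⌉ = 985.
Hatch length per layer: 1250 / 0.26 → 4807.7 mm.
Beam time per layer = 4807.7 / 4560, so 1.0543 s.
Per-layer time: 1.0543 + 16.6 → 17.6543 s.
985 layers × 17.6543 s/layer = 17389.4855 s, i.e. 4.83 hours.

4.83 hours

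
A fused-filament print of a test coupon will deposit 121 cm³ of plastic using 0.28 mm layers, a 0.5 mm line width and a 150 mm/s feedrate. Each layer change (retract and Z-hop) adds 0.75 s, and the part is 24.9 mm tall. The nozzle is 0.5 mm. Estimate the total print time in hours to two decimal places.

Extrusion cross-section = 0.28 × 0.5 = 0.14 mm².
Toolpath length = 121 cm³ / 0.14 mm² = 121000 / 0.14 = 864285.7 mm.
Print-move time: 864285.7 / 150 → 5761.9 s.
Layer count = ceil(24.9 / 0.28) = 89.
Non-print overhead = 89 × 0.75 = 66.75 s.
Total = 5761.9 + 66.75 = 5828.65 s = 1.62 hours.

1.62 hours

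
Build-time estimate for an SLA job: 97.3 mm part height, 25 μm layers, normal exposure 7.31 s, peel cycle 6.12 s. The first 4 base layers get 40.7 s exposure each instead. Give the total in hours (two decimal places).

Layer count = ceil(97.3 / 0.025) = 3892.
Base layers = 4 × (40.7 + 6.12) = 187.28 s.
Normal layers: 3888 × (7.31 + 6.12) → 52215.84 s.
Total = 187.28 + 52215.84 = 52403.12 s = 14.56 hours.

14.56 hours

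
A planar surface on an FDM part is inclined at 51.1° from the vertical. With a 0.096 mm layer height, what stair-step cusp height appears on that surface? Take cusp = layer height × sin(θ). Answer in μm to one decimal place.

74.7 μm

Cusp = layer height × sin(51.1°) = 0.096 × 0.7782 = 0.074707 mm = 74.7 μm.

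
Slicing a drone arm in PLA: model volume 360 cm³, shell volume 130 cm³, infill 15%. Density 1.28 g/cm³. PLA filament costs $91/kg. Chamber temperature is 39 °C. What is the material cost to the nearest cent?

Infill region: 360 − 130 → 230 cm³.
Infill deposited = 0.15 × 230 = 34.5 cm³.
Total extruded = 130 + 34.5, so 164.5 cm³.
Mass: 164.5 × 1.28 → 210.56 g.
At $91/kg: 210.56/1000 × 91 = $19.16.

$19.16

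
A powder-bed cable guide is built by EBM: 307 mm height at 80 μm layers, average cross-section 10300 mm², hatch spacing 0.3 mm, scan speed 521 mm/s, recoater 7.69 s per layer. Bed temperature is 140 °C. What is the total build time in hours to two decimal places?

Number of layers: 307 / 0.08 → 3838 (rounded up).
Hatch length per layer = 10300 / 0.3, so 34333.3 mm.
Beam time per layer = 34333.3 / 521, so 65.8988 s.
Per-layer time = 65.8988 + 7.69, so 73.5888 s.
3838 layers × 73.5888 s/layer = 282433.8144 s, i.e. 78.45 hours.

78.45 hours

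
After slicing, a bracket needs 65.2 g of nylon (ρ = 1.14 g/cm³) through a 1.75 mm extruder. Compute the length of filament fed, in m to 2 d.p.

23.78 m

Extruded volume: 65.2/1.14 = 57.193 cm³ (57193 mm³).
Cross-section of 1.75 mm filament: π·(1.75/2)² = 2.4053 mm².
Length = 57193 / 2.4053 = 23777.91 mm = 23.78 m.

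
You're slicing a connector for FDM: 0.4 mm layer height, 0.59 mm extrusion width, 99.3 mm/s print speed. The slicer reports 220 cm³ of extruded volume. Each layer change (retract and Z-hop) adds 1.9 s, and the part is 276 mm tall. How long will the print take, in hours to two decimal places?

Extrusion cross-section: 0.4 × 0.59 → 0.236 mm².
Toolpath length = 220 cm³ / 0.236 mm² = 220000 / 0.236 = 932203.4 mm.
Time extruding = 932203.4 / 99.3 = 9387.7 s.
Number of layers: 276 / 0.4 → 690 (rounded up).
Z-hop total = 690 × 1.9 = 1311 s.
Altogether 9387.7 + 1311 = 10698.7 s, i.e. 2.97 hours.

2.97 hours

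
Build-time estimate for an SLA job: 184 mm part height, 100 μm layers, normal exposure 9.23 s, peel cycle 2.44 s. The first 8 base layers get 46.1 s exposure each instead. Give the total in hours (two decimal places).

Layer count = ceil(184 / 0.1) = 1840.
Base layers = 8 × (46.1 + 2.44), so 388.32 s.
Normal layers: 1832 × (9.23 + 2.44) → 21379.44 s.
Sum: 388.32 + 21379.44 = 21767.76 s → 6.05 hours.

6.05 hours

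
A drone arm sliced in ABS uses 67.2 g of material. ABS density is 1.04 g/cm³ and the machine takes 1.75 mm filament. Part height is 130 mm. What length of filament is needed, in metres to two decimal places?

26.86 m

Extruded volume: 67.2/1.04 = 64.6154 cm³ (64615.4 mm³).
Cross-section of 1.75 mm filament: π·(1.75/2)² = 2.4053 mm².
L = V/A = 64615.4/2.4053 = 26863.76 mm → 26.86 m.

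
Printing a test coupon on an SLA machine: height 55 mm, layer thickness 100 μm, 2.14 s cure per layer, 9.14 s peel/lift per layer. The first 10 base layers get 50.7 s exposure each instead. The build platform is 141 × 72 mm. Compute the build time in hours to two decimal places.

1.86 hours

Layer count = ceil(55 / 0.1) = 550.
Base layers: 10 × (50.7 + 9.14) → 598.4 s.
Normal layers = 540 × (2.14 + 9.14) = 6091.2 s.
Total = 598.4 + 6091.2 = 6689.6 s = 1.86 hours.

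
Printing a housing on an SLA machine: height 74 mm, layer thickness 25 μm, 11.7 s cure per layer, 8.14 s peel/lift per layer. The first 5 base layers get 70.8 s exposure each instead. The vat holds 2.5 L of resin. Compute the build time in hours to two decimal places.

Layer count = ceil(74 / 0.025) = 2960.
Burn-in layers = 5 × (70.8 + 8.14), so 394.7 s.
Regular layers: 2955 × (11.7 + 8.14) → 58627.2 s.
Total = 394.7 + 58627.2 = 59021.9 s = 16.39 hours.

16.39 hours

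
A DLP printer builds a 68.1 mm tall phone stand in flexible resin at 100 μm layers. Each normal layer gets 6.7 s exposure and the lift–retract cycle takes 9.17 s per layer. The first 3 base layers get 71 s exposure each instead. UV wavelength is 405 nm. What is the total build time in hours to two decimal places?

3.06 hours

Layer count = ceil(68.1 / 0.1) = 681.
Bottom layers = 3 × (71 + 9.17) = 240.51 s.
Remaining layers = 678 × (6.7 + 9.17), so 10759.86 s.
Total = 240.51 + 10759.86 = 11000.37 s = 3.06 hours.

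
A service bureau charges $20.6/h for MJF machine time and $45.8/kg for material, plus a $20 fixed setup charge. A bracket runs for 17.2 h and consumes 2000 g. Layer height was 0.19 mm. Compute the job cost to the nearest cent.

Machine cost = 20.6 × 17.2 = $354.32.
Material cost = 45.8 × 2000/1000, so $91.60.
Adding setup: 354.32 + 91.60 + 20 → $465.92.

$465.92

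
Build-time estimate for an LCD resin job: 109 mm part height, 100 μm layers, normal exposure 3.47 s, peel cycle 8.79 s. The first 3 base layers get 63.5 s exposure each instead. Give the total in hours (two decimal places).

3.76 hours

Layer count = ceil(109 / 0.1) = 1090.
Burn-in layers: 3 × (63.5 + 8.79) → 216.87 s.
Remaining layers = 1087 × (3.47 + 8.79), so 13326.62 s.
Sum: 216.87 + 13326.62 = 13543.49 s → 3.76 hours.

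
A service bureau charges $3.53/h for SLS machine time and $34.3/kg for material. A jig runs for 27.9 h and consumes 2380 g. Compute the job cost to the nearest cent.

Machine-time cost = 3.53 × 27.9 = $98.487.
Material cost: 34.3 × 2380/1000 → $81.634.
Job cost: 98.487 + 81.634 = 180.121 ≈ $180.12.

$180.12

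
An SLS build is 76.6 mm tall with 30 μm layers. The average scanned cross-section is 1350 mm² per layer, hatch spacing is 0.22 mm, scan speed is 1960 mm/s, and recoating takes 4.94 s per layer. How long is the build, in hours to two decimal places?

Number of layers: 76.6 / 0.03 → 2554 (rounded up).
Hatch length per layer = 1350 / 0.22 = 6136.4 mm.
Laser time per layer: 6136.4 / 1960 → 3.1308 s.
Time per layer = 3.1308 + 4.94 = 8.0708 s.
Build time = 2554 × 8.0708 = 20612.8232 s = 5.73 hours.

5.73 hours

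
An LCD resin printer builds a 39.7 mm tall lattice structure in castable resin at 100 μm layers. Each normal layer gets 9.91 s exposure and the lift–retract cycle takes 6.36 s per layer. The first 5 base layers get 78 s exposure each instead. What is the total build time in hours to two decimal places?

Layer count = ceil(39.7 / 0.1) = 397.
Burn-in layers: 5 × (78 + 6.36) → 421.8 s.
Regular layers = 392 × (9.91 + 6.36) = 6377.84 s.
Total = 421.8 + 6377.84 = 6799.64 s = 1.89 hours.

1.89 hours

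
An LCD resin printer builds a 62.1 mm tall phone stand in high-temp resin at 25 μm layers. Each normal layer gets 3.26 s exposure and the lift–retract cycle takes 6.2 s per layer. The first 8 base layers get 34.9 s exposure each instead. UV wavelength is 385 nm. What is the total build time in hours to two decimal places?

Layer count = ceil(62.1 / 0.025) = 2484.
Burn-in layers = 8 × (34.9 + 6.2), so 328.8 s.
Normal layers = 2476 × (3.26 + 6.2) = 23422.96 s.
Total = 328.8 + 23422.96 = 23751.76 s = 6.60 hours.

6.60 hours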